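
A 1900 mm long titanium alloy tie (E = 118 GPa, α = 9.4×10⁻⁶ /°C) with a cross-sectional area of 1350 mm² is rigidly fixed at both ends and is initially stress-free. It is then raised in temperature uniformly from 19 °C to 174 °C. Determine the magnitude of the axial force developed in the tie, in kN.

With zero net strain, σ = E·αΔT = 118 GPa × 9.4×10⁻⁶ × 155 = 171.9 MPa.
Axial force P = σA = 171.9 × 1350 = 232100 N = 232.1 kN, compressive.

P ≈ 232 kN (compressive)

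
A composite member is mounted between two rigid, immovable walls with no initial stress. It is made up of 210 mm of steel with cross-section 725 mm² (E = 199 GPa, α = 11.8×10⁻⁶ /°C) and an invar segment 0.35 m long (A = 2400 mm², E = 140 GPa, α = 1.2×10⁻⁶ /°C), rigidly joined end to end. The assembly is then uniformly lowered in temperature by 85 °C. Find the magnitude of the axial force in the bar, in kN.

P ≈ 98.6 kN (tensile)

If the supports were absent, the total length change would be Σ αᵢΔT Lᵢ = 11.8×10⁻⁶×85×210 + 1.2×10⁻⁶×85×350 = 0.2463 mm.
The walls prevent any net length change, so an axial force P (same in every segment) develops. Compatibility: P · Σ Lᵢ/(AᵢEᵢ) = δ_free.
Σ Lᵢ/(AᵢEᵢ) = 210/(725×199×10³) + 350/(2400×140×10³) = 2.497×10⁻⁶ mm/N.
Hence P = δ_free / Σ(L/AE) = 0.2463/2.497×10⁻⁶ = 98.64 kN (tensile).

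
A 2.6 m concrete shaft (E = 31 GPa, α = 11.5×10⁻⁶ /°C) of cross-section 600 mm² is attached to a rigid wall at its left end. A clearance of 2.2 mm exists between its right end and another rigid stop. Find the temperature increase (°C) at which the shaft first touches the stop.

Contact occurs when the free expansion equals the gap: αΔT L = 2.2 mm.
ΔT = 2.2 / (11.5×10⁻⁶ × 2600) = 73.58 °C.

ΔT ≈ 73.6 °C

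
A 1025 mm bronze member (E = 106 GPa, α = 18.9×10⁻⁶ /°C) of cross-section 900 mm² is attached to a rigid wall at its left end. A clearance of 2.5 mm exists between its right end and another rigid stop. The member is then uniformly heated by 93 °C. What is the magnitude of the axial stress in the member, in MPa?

σ ≈ 0 MPa

If the wall were absent the member would grow by αΔT L = 18.9×10⁻⁶ × 93 × 1025 = 1.802 mm.
Since δ_free = 1.8 mm is less than the 2.5 mm gap, the member never touches the wall. No axial force develops.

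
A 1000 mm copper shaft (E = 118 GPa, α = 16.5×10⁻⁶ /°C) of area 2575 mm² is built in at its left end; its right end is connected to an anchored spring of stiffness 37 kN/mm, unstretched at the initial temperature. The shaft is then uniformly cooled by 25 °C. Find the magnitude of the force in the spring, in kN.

P ≈ 13.6 kN

The unrestrained thermal change is αΔT L = 16.5×10⁻⁶ × 25 × 1000 = 0.4125 mm.
With a force P in the spring, the elastic change of the shaft is PL/(AE) and that of the spring is P/k; compatibility requires their sum to equal δ_free.
P [ L/(AE) + 1/k ] = δ_free → P [ 1000/(2575×118×10³) + 1/(37×10³) ] = 0.4125.
P = 0.4125 / 3.032×10⁻⁵ = 13610 N.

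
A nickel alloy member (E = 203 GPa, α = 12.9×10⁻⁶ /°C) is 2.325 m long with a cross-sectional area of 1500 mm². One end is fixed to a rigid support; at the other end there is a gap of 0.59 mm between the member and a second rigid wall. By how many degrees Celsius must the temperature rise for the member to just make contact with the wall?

The gap closes when αΔT L = 0.59 mm, since the member is still unstressed at that instant.
ΔT = 0.59 / (12.9×10⁻⁶ × 2325) = 19.67 °C.

ΔT ≈ 19.7 °C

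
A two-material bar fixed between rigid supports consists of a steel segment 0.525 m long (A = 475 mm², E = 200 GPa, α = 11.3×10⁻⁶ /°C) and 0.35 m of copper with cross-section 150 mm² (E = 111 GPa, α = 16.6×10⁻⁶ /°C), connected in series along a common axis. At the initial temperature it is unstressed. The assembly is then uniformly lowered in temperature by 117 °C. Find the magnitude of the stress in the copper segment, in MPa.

With the walls removed the bar would change length by δ_free = Σ αᵢΔT Lᵢ = 11.3×10⁻⁶×117×525 + 16.6×10⁻⁶×117×350 = 1.374 mm.
Since the ends are fixed, an axial force P builds up, equal in every segment, with P · Σ Lᵢ/(AᵢEᵢ) = δ_free.
The series flexibility is Σ Lᵢ/(AᵢEᵢ) = 525/(475×200×10³) + 350/(150×111×10³) = 2.655×10⁻⁵ mm/N.
Hence P = δ_free / Σ(L/AE) = 1.374/2.655×10⁻⁵ = 51.75 kN (tensile).
σ_{copper} = P / A = 51750 / 150 = 345 MPa.

σ ≈ 345 MPa (tensile)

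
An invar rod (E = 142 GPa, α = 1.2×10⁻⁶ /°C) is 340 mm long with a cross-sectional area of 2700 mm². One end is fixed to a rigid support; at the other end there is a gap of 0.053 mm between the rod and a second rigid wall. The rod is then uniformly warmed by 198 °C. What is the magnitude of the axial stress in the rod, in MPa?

σ ≈ 11.6 MPa (compressive)

Unrestrained expansion: δ_free = αΔT L = 1.2×10⁻⁶ × 198 × 340 = 0.08078 mm.
The gap closes (δ_free > 0.053 mm) and the wall then resists a further 0.08078 − 0.053 = 0.02778 mm of expansion.
That suppressed elongation corresponds to σ = E·Δ/L = 142×10³ × 0.02778/340 = 11.6 MPa.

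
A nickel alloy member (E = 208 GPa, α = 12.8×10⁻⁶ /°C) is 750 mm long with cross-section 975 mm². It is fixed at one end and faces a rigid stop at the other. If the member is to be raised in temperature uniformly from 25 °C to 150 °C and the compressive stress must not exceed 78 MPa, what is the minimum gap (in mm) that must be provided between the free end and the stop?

g ≈ 0.919 mm

Free expansion if unrestrained: δ_free = αΔT L = 12.8×10⁻⁶ × 125 × 750 = 1.2 mm.
A stress of 78 MPa corresponds to the wall pushing the member back by σL/E = 78×750/(208×10³) = 0.2812 mm.
So the gap has to take up the difference, g_min = δ_free − σL/E = 1.2 − 0.2812 = 0.9187 mm.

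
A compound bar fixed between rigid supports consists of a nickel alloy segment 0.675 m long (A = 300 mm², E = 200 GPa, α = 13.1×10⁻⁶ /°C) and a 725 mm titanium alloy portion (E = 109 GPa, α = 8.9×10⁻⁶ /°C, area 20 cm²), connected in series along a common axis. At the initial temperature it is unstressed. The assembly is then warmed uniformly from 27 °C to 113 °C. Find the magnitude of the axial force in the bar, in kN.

If the supports were absent, the total length change would be Σ αᵢΔT Lᵢ = 13.1×10⁻⁶×86×675 + 8.9×10⁻⁶×86×725 = 1.315 mm.
The walls prevent any net length change, so an axial force P (same in every segment) develops. Compatibility: P · Σ Lᵢ/(AᵢEᵢ) = δ_free.
Σ Lᵢ/(AᵢEᵢ) = 675/(300×200×10³) + 725/(2000×109×10³) = 1.458×10⁻⁵ mm/N.
Hence P = δ_free / Σ(L/AE) = 1.315/1.458×10⁻⁵ = 90.24 kN (compressive).

P ≈ 90.2 kN (compressive)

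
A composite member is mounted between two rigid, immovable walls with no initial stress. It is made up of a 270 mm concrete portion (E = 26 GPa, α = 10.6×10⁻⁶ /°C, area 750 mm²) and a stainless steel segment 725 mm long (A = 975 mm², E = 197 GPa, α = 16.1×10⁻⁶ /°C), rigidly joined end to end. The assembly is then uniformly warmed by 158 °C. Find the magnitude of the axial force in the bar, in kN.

Free thermal expansion of the whole bar: Σ αᵢΔT Lᵢ = 10.6×10⁻⁶×158×270 + 16.1×10⁻⁶×158×725 = 2.296 mm.
The rigid supports impose zero overall length change; the single axial force P common to all segments must satisfy P Σ Lᵢ/(AᵢEᵢ) = δ_free.
The series flexibility is Σ Lᵢ/(AᵢEᵢ) = 270/(750×26×10³) + 725/(975×197×10³) = 1.762×10⁻⁵ mm/N.
So P = 2.296 / 1.762×10⁻⁵ = 130.3 kN, compressive.

P ≈ 130 kN (compressive)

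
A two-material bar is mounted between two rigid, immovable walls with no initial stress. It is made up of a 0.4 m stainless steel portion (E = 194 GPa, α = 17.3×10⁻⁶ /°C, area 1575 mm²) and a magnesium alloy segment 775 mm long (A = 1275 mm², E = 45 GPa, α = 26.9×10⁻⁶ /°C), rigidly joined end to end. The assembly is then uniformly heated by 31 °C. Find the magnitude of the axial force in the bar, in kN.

If the supports were absent, the total length change would be Σ αᵢΔT Lᵢ = 17.3×10⁻⁶×31×400 + 26.9×10⁻⁶×31×775 = 0.8608 mm.
Since the ends are fixed, an axial force P builds up, equal in every segment, with P · Σ Lᵢ/(AᵢEᵢ) = δ_free.
The series flexibility is Σ Lᵢ/(AᵢEᵢ) = 400/(1575×194×10³) + 775/(1275×45×10³) = 1.482×10⁻⁵ mm/N.
Hence P = δ_free / Σ(L/AE) = 0.8608/1.482×10⁻⁵ = 58.1 kN (compressive).

P ≈ 58.1 kN (compressive)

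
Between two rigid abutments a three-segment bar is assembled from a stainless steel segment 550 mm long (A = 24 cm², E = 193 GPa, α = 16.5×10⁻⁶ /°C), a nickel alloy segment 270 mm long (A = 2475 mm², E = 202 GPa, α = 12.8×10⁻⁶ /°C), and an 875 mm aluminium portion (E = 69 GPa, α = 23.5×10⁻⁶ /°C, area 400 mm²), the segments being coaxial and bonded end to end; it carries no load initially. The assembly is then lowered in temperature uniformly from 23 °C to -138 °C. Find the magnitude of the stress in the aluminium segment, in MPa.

With the walls removed the bar would change length by δ_free = Σ αᵢΔT Lᵢ = 16.5×10⁻⁶×161×550 + 12.8×10⁻⁶×161×270 + 23.5×10⁻⁶×161×875 = 5.328 mm.
The rigid supports impose zero overall length change; the single axial force P common to all segments must satisfy P Σ Lᵢ/(AᵢEᵢ) = δ_free.
The series flexibility is Σ Lᵢ/(AᵢEᵢ) = 550/(2400×193×10³) + 270/(2475×202×10³) + 875/(400×69×10³) = 3.343×10⁻⁵ mm/N.
So P = 5.328 / 3.343×10⁻⁵ = 159.4 kN, tensile.
σ_{aluminium} = P / A = 159400 / 400 = 398.4 MPa.

σ ≈ 398 MPa (tensile)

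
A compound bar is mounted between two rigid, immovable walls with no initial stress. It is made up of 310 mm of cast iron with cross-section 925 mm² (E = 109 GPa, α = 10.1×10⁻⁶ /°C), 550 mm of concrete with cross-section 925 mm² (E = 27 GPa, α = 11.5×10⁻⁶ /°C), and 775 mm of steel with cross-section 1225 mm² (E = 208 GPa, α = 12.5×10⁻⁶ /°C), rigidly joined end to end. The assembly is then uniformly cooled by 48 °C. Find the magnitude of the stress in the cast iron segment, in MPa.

σ ≈ 35.3 MPa (tensile)

If the supports were absent, the total length change would be Σ αᵢΔT Lᵢ = 10.1×10⁻⁶×48×310 + 11.5×10⁻⁶×48×550 + 12.5×10⁻⁶×48×775 = 0.9189 mm.
The walls prevent any net length change, so an axial force P (same in every segment) develops. Compatibility: P · Σ Lᵢ/(AᵢEᵢ) = δ_free.
The series flexibility is Σ Lᵢ/(AᵢEᵢ) = 310/(925×109×10³) + 550/(925×27×10³) + 775/(1225×208×10³) = 2.814×10⁻⁵ mm/N.
Hence P = δ_free / Σ(L/AE) = 0.9189/2.814×10⁻⁵ = 32.66 kN (tensile).
σ_{cast iron} = P / A = 32660 / 925 = 35.3 MPa.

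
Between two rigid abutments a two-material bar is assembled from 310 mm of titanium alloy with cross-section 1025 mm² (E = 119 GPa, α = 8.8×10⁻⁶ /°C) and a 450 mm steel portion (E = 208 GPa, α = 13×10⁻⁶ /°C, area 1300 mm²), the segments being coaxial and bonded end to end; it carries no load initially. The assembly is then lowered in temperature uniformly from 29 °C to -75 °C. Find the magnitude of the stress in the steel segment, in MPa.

σ ≈ 163 MPa (tensile)

With the walls removed the bar would change length by δ_free = Σ αᵢΔT Lᵢ = 8.8×10⁻⁶×104×310 + 13×10⁻⁶×104×450 = 0.8921 mm.
The rigid supports impose zero overall length change; the single axial force P common to all segments must satisfy P Σ Lᵢ/(AᵢEᵢ) = δ_free.
Σ Lᵢ/(AᵢEᵢ) = 310/(1025×119×10³) + 450/(1300×208×10³) = 4.206×10⁻⁶ mm/N.
P = 0.8921 / 4.206×10⁻⁶ = 212100 N = 212.1 kN, tensile.
σ_{steel} = P / A = 212100 / 1300 = 163.2 MPa.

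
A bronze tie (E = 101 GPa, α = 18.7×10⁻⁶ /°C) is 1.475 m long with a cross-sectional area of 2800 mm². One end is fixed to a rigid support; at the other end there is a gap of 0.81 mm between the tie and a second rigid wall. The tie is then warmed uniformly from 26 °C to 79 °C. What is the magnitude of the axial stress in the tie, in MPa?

σ ≈ 44.6 MPa (compressive)

Unrestrained expansion: δ_free = αΔT L = 18.7×10⁻⁶ × 53 × 1475 = 1.462 mm.
This exceeds the 0.81 mm gap, so the wall pushes back. The portion of expansion that must be recovered elastically is δ_free − gap = 1.462 − 0.81 = 0.6519 mm.
Compatibility: PL/(AE) = 0.6519 mm, so σ = P/A = E × (0.6519/1475) = 44.64 MPa.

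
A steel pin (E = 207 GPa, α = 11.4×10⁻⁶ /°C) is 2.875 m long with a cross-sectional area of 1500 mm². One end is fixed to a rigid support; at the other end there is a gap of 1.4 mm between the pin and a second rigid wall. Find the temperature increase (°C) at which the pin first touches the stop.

The gap closes when αΔT L = 1.4 mm, since the pin is still unstressed at that instant.
ΔT = 1.4 / (11.4×10⁻⁶ × 2875) = 42.72 °C.

ΔT ≈ 42.7 °C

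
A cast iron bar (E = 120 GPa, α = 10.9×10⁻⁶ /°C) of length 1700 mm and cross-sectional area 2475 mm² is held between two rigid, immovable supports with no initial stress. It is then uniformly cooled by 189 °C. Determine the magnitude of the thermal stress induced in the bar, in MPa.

With length fixed, the mechanical strain must cancel the thermal strain αΔT = 10.9×10⁻⁶ × 189 = 2060.1×10⁻⁶.
σ = EαΔT = 120×10³ × 10.9×10⁻⁶ × 189 = 247.2 MPa (tensile; the bar is trying to contract).

σ ≈ 247 MPa (tensile)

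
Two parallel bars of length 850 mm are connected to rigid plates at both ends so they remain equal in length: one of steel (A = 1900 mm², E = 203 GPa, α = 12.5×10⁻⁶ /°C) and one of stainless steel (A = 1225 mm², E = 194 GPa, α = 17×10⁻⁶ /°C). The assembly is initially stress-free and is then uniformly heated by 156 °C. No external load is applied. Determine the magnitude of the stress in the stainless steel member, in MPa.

Equilibrium of a rigid end plate with no external load gives equal and opposite internal forces ±P in the two members. Since α_{stainless steel} > α_{steel}, heating drives the stainless steel into compression and the steel into tension.
Equating the net (thermal + elastic) strains gives |α₁ − α₂|·ΔT = P·[1/(A₁E₁) + 1/(A₂E₂)].
|α₁ − α₂|·ΔT = 4.5×10⁻⁶ × 156 = 0.000702.
1/(A₁E₁) + 1/(A₂E₂) = 1/(1900×203×10³) + 1/(1225×194×10³) = 6.801×10⁻⁹ N⁻¹.
So P = 0.000702 / 6.801×10⁻⁹ = 103.2 kN.
σ_{stainless steel} = P/A₂ = 103200/1225 = 84.27 MPa, compressive.

σ ≈ 84.3 MPa (compressive)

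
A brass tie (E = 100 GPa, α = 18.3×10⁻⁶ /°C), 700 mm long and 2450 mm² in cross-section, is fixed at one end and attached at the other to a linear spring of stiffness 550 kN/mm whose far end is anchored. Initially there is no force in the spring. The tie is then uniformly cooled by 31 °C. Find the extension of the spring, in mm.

The unrestrained thermal change is αΔT L = 18.3×10⁻⁶ × 31 × 700 = 0.3971 mm.
Let P be the tensile force in the spring. The tie extends elastically by PL/(AE) and the spring stretches by P/k; together these equal δ_free.
P [ L/(AE) + 1/k ] = δ_free → P [ 700/(2450×100×10³) + 1/(550×10³) ] = 0.3971.
P = 0.3971 / 4.675×10⁻⁶ = 84940 N.
Spring extension = P/k = 84940/(550×10³) = 0.1544 mm.

δ ≈ 0.154 mm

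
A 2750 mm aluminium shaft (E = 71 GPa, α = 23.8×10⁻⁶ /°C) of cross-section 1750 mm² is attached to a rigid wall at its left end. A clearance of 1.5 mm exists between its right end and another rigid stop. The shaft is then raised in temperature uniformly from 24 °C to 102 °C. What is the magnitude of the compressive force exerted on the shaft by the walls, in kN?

P ≈ 163 kN

Free thermal elongation = αΔT L = 23.8×10⁻⁶ × 78 × 2750 = 5.105 mm.
After closing the 1.5 mm clearance, 5.105 − 1.5 = 3.605 mm of expansion remains to be suppressed by the wall.
So σ = E(δ_free − g)/L = 71×10³ × 3.605/2750 = 93.08 MPa.
P = σA = 93.08 × 1750 = 162.9 kN.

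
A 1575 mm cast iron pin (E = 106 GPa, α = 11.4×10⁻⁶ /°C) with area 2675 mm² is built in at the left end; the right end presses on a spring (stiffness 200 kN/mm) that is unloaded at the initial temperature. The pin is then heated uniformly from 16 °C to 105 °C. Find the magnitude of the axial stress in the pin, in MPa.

The unrestrained thermal change is αΔT L = 11.4×10⁻⁶ × 89 × 1575 = 1.598 mm.
Let P be the compressive force at the spring. The pin shortens elastically by PL/(AE) and the spring compresses by P/k; together these equal δ_free.
P [ L/(AE) + 1/k ] = δ_free → P [ 1575/(2675×106×10³) + 1/(200×10³) ] = 1.598.
P = 1.598 / 1.055×10⁻⁵ = 151400 N.
σ = P/A = 151400/2675 = 56.6 MPa.

σ ≈ 56.6 MPa (compressive)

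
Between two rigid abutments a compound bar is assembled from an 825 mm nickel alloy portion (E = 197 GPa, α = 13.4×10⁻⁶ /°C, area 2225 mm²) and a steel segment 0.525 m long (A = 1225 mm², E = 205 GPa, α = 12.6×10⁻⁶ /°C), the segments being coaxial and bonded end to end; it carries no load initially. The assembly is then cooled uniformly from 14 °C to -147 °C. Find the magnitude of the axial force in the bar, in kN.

P ≈ 716 kN (tensile)

If the supports were absent, the total length change would be Σ αᵢΔT Lᵢ = 13.4×10⁻⁶×161×825 + 12.6×10⁻⁶×161×525 = 2.845 mm.
The rigid supports impose zero overall length change; the single axial force P common to all segments must satisfy P Σ Lᵢ/(AᵢEᵢ) = δ_free.
The series flexibility is Σ Lᵢ/(AᵢEᵢ) = 825/(2225×197×10³) + 525/(1225×205×10³) = 3.973×10⁻⁶ mm/N.
P = 2.845 / 3.973×10⁻⁶ = 716100 N = 716.1 kN, tensile.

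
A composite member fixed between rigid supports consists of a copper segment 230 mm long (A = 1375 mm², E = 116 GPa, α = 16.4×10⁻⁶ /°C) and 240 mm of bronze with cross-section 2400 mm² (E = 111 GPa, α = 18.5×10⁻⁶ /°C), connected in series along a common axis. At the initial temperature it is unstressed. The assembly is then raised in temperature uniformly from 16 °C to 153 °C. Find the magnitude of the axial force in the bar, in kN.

P ≈ 480 kN (compressive)

Free thermal expansion of the whole bar: Σ αᵢΔT Lᵢ = 16.4×10⁻⁶×137×230 + 18.5×10⁻⁶×137×240 = 1.125 mm.
The walls prevent any net length change, so an axial force P (same in every segment) develops. Compatibility: P · Σ Lᵢ/(AᵢEᵢ) = δ_free.
Σ Lᵢ/(AᵢEᵢ) = 230/(1375×116×10³) + 240/(2400×111×10³) = 2.343×10⁻⁶ mm/N.
Hence P = δ_free / Σ(L/AE) = 1.125/2.343×10⁻⁶ = 480.2 kN (compressive).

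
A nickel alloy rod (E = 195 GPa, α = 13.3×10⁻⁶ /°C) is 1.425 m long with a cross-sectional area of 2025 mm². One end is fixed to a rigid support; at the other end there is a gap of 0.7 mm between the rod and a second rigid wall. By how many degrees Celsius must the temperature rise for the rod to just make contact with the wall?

ΔT ≈ 36.9 °C

Contact occurs when the free expansion equals the gap: αΔT L = 0.7 mm.
So ΔT = g/(αL) = 0.7/(13.3×10⁻⁶ × 1425) = 36.93 °C.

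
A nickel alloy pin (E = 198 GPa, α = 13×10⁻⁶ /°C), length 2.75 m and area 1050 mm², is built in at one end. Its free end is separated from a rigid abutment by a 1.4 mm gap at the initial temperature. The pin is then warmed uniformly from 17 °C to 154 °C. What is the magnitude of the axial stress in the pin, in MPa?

Unrestrained expansion: δ_free = αΔT L = 13×10⁻⁶ × 137 × 2750 = 4.898 mm.
After closing the 1.4 mm clearance, 4.898 − 1.4 = 3.498 mm of expansion remains to be suppressed by the wall.
So σ = E(δ_free − g)/L = 198×10³ × 3.498/2750 = 251.8 MPa.

σ ≈ 252 MPa (compressive)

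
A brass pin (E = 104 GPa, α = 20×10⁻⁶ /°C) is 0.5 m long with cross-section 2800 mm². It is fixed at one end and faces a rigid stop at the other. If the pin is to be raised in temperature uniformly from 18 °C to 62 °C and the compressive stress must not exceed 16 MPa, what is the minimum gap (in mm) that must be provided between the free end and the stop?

With no wall the pin would lengthen by αΔT L = 20×10⁻⁶ × 44 × 500 = 0.44 mm.
A stress of 16 MPa corresponds to the wall pushing the pin back by σL/E = 16×500/(104×10³) = 0.07692 mm.
So the gap has to take up the difference, g_min = δ_free − σL/E = 0.44 − 0.07692 = 0.3631 mm.

g ≈ 0.363 mm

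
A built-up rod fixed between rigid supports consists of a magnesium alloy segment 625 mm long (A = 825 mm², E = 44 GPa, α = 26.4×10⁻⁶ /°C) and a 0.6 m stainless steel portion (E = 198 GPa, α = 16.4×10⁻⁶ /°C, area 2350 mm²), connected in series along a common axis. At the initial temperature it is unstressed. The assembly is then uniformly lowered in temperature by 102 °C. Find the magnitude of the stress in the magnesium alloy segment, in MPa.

If the supports were absent, the total length change would be Σ αᵢΔT Lᵢ = 26.4×10⁻⁶×102×625 + 16.4×10⁻⁶×102×600 = 2.687 mm.
The rigid supports impose zero overall length change; the single axial force P common to all segments must satisfy P Σ Lᵢ/(AᵢEᵢ) = δ_free.
The series flexibility is Σ Lᵢ/(AᵢEᵢ) = 625/(825×44×10³) + 600/(2350×198×10³) = 1.851×10⁻⁵ mm/N.
Hence P = δ_free / Σ(L/AE) = 2.687/1.851×10⁻⁵ = 145.2 kN (tensile).
σ_{magnesium alloy} = P / A = 145200 / 825 = 176 MPa.

σ ≈ 176 MPa (tensile)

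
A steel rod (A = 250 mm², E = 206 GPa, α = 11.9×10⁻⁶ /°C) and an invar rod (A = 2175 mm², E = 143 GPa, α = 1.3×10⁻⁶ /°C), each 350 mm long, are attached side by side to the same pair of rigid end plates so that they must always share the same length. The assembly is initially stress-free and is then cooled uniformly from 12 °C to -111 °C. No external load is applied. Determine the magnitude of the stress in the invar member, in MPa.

σ ≈ 26.5 MPa (compressive)

Both members must finish at the same length. With the larger α, the steel tends to over-contract; the plates restrain it, putting the steel in tension and the invar in compression. With no external load the two internal forces are equal and opposite, magnitude P.
Compatibility of the two members (thermal + elastic change equal): (α₁ − α₂)ΔT = P·[1/(A₁E₁) + 1/(A₂E₂)].
|α₁ − α₂|·ΔT = 10.6×10⁻⁶ × 123 = 0.001304.
1/(A₁E₁) + 1/(A₂E₂) = 1/(250×206×10³) + 1/(2175×143×10³) = 2.263×10⁻⁸ N⁻¹.
P = 0.001304 / 2.263×10⁻⁸ = 57610 N = 57.61 kN.
σ_{invar} = P/A₂ = 57610/2175 = 26.49 MPa, compressive.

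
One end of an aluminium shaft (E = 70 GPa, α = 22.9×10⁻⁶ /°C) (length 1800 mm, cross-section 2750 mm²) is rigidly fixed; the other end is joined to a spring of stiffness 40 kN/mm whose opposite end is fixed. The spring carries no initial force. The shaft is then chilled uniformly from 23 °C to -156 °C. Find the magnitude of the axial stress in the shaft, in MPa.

σ ≈ 78.1 MPa (tensile)

If the spring were absent the shaft would shorten by αΔT L = 22.9×10⁻⁶ × 179 × 1800 = 7.378 mm.
With a force P in the spring, the elastic change of the shaft is PL/(AE) and that of the spring is P/k; compatibility requires their sum to equal δ_free.
P [ L/(AE) + 1/k ] = δ_free → P [ 1800/(2750×70×10³) + 1/(40×10³) ] = 7.378.
P = 7.378 / 3.435×10⁻⁵ = 214800 N.
σ = P/A = 214800/2750 = 78.11 MPa.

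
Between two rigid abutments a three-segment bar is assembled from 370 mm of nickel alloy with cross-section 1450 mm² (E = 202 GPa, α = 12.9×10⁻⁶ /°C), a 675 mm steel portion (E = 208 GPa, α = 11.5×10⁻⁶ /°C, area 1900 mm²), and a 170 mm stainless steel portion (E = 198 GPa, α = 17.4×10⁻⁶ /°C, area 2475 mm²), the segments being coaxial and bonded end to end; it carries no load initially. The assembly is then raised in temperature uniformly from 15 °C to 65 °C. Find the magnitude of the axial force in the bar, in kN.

With the walls removed the bar would change length by δ_free = Σ αᵢΔT Lᵢ = 12.9×10⁻⁶×50×370 + 11.5×10⁻⁶×50×675 + 17.4×10⁻⁶×50×170 = 0.7747 mm.
The rigid supports impose zero overall length change; the single axial force P common to all segments must satisfy P Σ Lᵢ/(AᵢEᵢ) = δ_free.
The series flexibility is Σ Lᵢ/(AᵢEᵢ) = 370/(1450×202×10³) + 675/(1900×208×10³) + 170/(2475×198×10³) = 3.318×10⁻⁶ mm/N.
P = 0.7747 / 3.318×10⁻⁶ = 233500 N = 233.5 kN, compressive.

P ≈ 233 kN (compressive)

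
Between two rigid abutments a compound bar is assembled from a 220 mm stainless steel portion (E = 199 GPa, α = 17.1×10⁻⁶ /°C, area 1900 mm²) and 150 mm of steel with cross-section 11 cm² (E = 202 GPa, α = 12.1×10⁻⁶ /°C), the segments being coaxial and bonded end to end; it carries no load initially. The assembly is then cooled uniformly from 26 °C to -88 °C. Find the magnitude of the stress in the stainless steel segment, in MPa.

Free thermal contraction of the whole bar: Σ αᵢΔT Lᵢ = 17.1×10⁻⁶×114×220 + 12.1×10⁻⁶×114×150 = 0.6358 mm.
Since the ends are fixed, an axial force P builds up, equal in every segment, with P · Σ Lᵢ/(AᵢEᵢ) = δ_free.
Σ Lᵢ/(AᵢEᵢ) = 220/(1900×199×10³) + 150/(1100×202×10³) = 1.257×10⁻⁶ mm/N.
Hence P = δ_free / Σ(L/AE) = 0.6358/1.257×10⁻⁶ = 505.8 kN (tensile).
σ_{stainless steel} = P / A = 505800 / 1900 = 266.2 MPa.

σ ≈ 266 MPa (tensile)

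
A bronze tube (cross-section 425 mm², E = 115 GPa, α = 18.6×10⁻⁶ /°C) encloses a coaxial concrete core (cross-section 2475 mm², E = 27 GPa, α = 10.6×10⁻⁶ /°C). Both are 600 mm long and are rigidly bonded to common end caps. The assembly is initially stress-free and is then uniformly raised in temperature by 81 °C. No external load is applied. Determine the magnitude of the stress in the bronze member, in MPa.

σ ≈ 43 MPa (compressive)

Equilibrium of a rigid end plate with no external load gives equal and opposite internal forces ±P in the two members. Since α_{bronze} > α_{concrete}, heating drives the bronze into compression and the concrete into tension.
Equating the net (thermal + elastic) strains gives |α₁ − α₂|·ΔT = P·[1/(A₁E₁) + 1/(A₂E₂)].
|α₁ − α₂|·ΔT = 8×10⁻⁶ × 81 = 0.000648.
1/(A₁E₁) + 1/(A₂E₂) = 1/(425×115×10³) + 1/(2475×27×10³) = 3.542×10⁻⁸ N⁻¹.
P = 0.000648 / 3.542×10⁻⁸ = 18290 N = 18.29 kN.
σ_{bronze} = P/A₁ = 18290/425 = 43.04 MPa, compressive.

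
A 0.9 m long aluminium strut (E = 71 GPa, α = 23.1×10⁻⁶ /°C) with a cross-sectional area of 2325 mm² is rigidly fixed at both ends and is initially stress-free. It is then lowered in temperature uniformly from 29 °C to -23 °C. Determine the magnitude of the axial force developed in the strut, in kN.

P ≈ 198 kN (tensile)

With zero net strain, σ = E·αΔT = 71 GPa × 23.1×10⁻⁶ × 52 = 85.29 MPa.
P = AEαΔT = 2325 × 71×10³ × 23.1×10⁻⁶ × 52 = 198.3 kN (tensile).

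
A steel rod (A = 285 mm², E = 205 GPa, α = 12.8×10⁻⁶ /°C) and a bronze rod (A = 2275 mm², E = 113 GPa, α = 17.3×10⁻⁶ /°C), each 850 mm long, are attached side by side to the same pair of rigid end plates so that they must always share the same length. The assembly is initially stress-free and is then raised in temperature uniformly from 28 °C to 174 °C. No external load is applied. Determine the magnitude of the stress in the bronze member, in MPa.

σ ≈ 13.7 MPa (compressive)

The bronze has the larger α, so on heating it would change length more than the steel if both were free. The rigid plates force a common final length, so the bronze is put into compression and the steel into tension, with equal and opposite forces P (no external load).
Compatibility of the two members (thermal + elastic change equal): (α₁ − α₂)ΔT = P·[1/(A₁E₁) + 1/(A₂E₂)].
|α₁ − α₂|·ΔT = 4.5×10⁻⁶ × 146 = 0.000657.
1/(A₁E₁) + 1/(A₂E₂) = 1/(285×205×10³) + 1/(2275×113×10³) = 2.101×10⁻⁸ N⁻¹.
So P = 0.000657 / 2.101×10⁻⁸ = 31.28 kN.
σ_{bronze} = P/A₂ = 31280/2275 = 13.75 MPa, compressive.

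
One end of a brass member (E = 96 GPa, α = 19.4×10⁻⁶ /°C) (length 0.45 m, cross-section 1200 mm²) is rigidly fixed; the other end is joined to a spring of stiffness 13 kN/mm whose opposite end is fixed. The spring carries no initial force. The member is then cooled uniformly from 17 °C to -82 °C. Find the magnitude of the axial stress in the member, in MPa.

Free thermal contraction: δ_free = αΔT L = 19.4×10⁻⁶ × 99 × 450 = 0.8643 mm.
With a force P in the spring, the elastic change of the member is PL/(AE) and that of the spring is P/k; compatibility requires their sum to equal δ_free.
P [ L/(AE) + 1/k ] = δ_free → P [ 450/(1200×96×10³) + 1/(13×10³) ] = 0.8643.
P = 0.8643 / 8.083×10⁻⁵ = 10690 N.
σ = P/A = 10690/1200 = 8.91 MPa.

σ ≈ 8.91 MPa (tensile)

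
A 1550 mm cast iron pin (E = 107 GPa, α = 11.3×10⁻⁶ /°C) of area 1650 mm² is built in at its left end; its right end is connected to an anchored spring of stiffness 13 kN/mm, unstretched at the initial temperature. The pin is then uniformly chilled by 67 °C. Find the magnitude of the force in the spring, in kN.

Free thermal contraction: δ_free = αΔT L = 11.3×10⁻⁶ × 67 × 1550 = 1.174 mm.
Let P be the tensile force in the spring. The pin extends elastically by PL/(AE) and the spring stretches by P/k; together these equal δ_free.
So P = δ_free / [L/(AE) + 1/k] = 1.174 / [ 1550/(1650×107×10³) + 1/(13×10³) ].
P = 1.174 / 8.57×10⁻⁵ = 13690 N.

P ≈ 13.7 kN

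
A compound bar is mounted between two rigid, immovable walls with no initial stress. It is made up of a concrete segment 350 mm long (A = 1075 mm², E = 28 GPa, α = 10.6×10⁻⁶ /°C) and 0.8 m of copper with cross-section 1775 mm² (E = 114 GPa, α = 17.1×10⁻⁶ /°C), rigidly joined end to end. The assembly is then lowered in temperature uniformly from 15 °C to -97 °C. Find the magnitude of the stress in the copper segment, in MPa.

σ ≈ 70.4 MPa (tensile)

Free thermal contraction of the whole bar: Σ αᵢΔT Lᵢ = 10.6×10⁻⁶×112×350 + 17.1×10⁻⁶×112×800 = 1.948 mm.
The rigid supports impose zero overall length change; the single axial force P common to all segments must satisfy P Σ Lᵢ/(AᵢEᵢ) = δ_free.
The series flexibility is Σ Lᵢ/(AᵢEᵢ) = 350/(1075×28×10³) + 800/(1775×114×10³) = 1.558×10⁻⁵ mm/N.
So P = 1.948 / 1.558×10⁻⁵ = 125 kN, tensile.
σ_{copper} = P / A = 125000 / 1775 = 70.42 MPa.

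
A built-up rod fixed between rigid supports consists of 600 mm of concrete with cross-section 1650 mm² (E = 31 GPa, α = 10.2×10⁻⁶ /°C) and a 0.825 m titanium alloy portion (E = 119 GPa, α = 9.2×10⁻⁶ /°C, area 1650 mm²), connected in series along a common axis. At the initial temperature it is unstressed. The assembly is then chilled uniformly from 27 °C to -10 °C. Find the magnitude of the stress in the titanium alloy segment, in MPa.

σ ≈ 19.3 MPa (tensile)

If the supports were absent, the total length change would be Σ αᵢΔT Lᵢ = 10.2×10⁻⁶×37×600 + 9.2×10⁻⁶×37×825 = 0.5073 mm.
The rigid supports impose zero overall length change; the single axial force P common to all segments must satisfy P Σ Lᵢ/(AᵢEᵢ) = δ_free.
Σ Lᵢ/(AᵢEᵢ) = 600/(1650×31×10³) + 825/(1650×119×10³) = 1.593×10⁻⁵ mm/N.
Hence P = δ_free / Σ(L/AE) = 0.5073/1.593×10⁻⁵ = 31.84 kN (tensile).
σ_{titanium alloy} = P / A = 31840 / 1650 = 19.3 MPa.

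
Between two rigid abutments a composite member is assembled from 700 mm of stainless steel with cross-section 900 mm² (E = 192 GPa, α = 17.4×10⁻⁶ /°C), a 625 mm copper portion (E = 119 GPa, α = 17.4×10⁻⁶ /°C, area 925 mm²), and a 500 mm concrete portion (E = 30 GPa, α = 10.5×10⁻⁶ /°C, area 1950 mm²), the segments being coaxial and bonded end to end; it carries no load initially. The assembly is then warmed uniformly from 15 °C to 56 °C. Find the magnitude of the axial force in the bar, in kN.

P ≈ 63.5 kN (compressive)

Free thermal expansion of the whole bar: Σ αᵢΔT Lᵢ = 17.4×10⁻⁶×41×700 + 17.4×10⁻⁶×41×625 + 10.5×10⁻⁶×41×500 = 1.161 mm.
The walls prevent any net length change, so an axial force P (same in every segment) develops. Compatibility: P · Σ Lᵢ/(AᵢEᵢ) = δ_free.
Σ Lᵢ/(AᵢEᵢ) = 700/(900×192×10³) + 625/(925×119×10³) + 500/(1950×30×10³) = 1.828×10⁻⁵ mm/N.
So P = 1.161 / 1.828×10⁻⁵ = 63.5 kN, compressive.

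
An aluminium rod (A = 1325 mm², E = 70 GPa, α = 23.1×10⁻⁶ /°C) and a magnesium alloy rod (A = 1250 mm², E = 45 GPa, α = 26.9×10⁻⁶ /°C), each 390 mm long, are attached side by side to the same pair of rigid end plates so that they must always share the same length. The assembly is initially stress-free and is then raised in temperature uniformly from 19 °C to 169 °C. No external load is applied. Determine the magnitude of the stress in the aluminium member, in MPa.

Equilibrium of a rigid end plate with no external load gives equal and opposite internal forces ±P in the two members. Since α_{magnesium alloy} > α_{aluminium}, heating drives the magnesium alloy into compression and the aluminium into tension.
Setting the final lengths equal and cancelling L: (α₁ − α₂)ΔT = P/(A₁E₁) + P/(A₂E₂).
|α₁ − α₂|·ΔT = 3.8×10⁻⁶ × 150 = 0.00057.
1/(A₁E₁) + 1/(A₂E₂) = 1/(1325×70×10³) + 1/(1250×45×10³) = 2.856×10⁻⁸ N⁻¹.
P = 0.00057 / 2.856×10⁻⁸ = 19960 N = 19.96 kN.
σ_{aluminium} = P/A₁ = 19960/1325 = 15.06 MPa, tensile.

σ ≈ 15.1 MPa (tensile)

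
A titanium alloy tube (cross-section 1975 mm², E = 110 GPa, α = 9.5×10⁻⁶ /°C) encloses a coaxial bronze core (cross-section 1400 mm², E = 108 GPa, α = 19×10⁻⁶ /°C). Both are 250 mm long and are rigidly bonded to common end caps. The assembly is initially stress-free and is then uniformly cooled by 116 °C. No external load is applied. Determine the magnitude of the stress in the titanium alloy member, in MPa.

σ ≈ 49.7 MPa (compressive)

Equilibrium of a rigid end plate with no external load gives equal and opposite internal forces ±P in the two members. Since α_{bronze} > α_{titanium alloy}, cooling drives the bronze into tension and the titanium alloy into compression.
Setting the final lengths equal and cancelling L: (α₁ − α₂)ΔT = P/(A₁E₁) + P/(A₂E₂).
|α₁ − α₂|·ΔT = 9.5×10⁻⁶ × 116 = 0.001102.
1/(A₁E₁) + 1/(A₂E₂) = 1/(1975×110×10³) + 1/(1400×108×10³) = 1.122×10⁻⁸ N⁻¹.
So P = 0.001102 / 1.122×10⁻⁸ = 98.25 kN.
σ_{titanium alloy} = P/A₁ = 98250/1975 = 49.74 MPa, compressive.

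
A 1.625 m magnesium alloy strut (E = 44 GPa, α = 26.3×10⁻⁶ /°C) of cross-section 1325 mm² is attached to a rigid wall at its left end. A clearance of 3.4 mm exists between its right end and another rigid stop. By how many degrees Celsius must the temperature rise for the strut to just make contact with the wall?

The gap closes when αΔT L = 3.4 mm, since the strut is still unstressed at that instant.
So ΔT = g/(αL) = 3.4/(26.3×10⁻⁶ × 1625) = 79.56 °C.

ΔT ≈ 79.6 °C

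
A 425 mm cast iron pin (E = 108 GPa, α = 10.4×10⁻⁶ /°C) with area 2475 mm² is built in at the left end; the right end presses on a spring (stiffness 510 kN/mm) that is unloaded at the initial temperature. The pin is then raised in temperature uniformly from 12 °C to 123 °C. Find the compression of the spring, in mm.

δ ≈ 0.271 mm

If the spring were absent the pin would lengthen by αΔT L = 10.4×10⁻⁶ × 111 × 425 = 0.4906 mm.
With a force P in the spring, the elastic change of the pin is PL/(AE) and that of the spring is P/k; compatibility requires their sum to equal δ_free.
So P = δ_free / [L/(AE) + 1/k] = 0.4906 / [ 425/(2475×108×10³) + 1/(510×10³) ].
P = 0.4906 / 3.551×10⁻⁶ = 138200 N.
Spring compression = P/k = 138200/(510×10³) = 0.2709 mm.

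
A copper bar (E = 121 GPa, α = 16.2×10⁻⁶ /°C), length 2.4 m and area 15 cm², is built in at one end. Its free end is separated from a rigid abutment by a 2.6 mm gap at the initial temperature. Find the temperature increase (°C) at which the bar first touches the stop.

ΔT ≈ 66.9 °C

The gap closes when αΔT L = 2.6 mm, since the bar is still unstressed at that instant.
So ΔT = g/(αL) = 2.6/(16.2×10⁻⁶ × 2400) = 66.87 °C.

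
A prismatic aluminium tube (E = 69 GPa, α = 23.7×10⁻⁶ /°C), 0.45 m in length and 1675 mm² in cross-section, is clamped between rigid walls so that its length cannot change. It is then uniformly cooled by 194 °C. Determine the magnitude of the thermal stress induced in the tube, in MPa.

The supports are rigid, so the total axial strain is zero. The restrained thermal strain is ε = αΔT = 23.7×10⁻⁶ × 194 = 4597.8×10⁻⁶.
Hence σ = E·αΔT = 69×10³ × 4597.8×10⁻⁶ = 317.2 MPa, tensile.

σ ≈ 317 MPa (tensile)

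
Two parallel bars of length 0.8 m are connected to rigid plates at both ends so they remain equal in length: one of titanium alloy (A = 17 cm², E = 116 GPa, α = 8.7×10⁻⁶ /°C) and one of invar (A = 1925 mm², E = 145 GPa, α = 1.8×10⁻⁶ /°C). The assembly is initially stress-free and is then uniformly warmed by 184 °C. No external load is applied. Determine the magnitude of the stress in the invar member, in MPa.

Equilibrium of a rigid end plate with no external load gives equal and opposite internal forces ±P in the two members. Since α_{titanium alloy} > α_{invar}, heating drives the titanium alloy into compression and the invar into tension.
Compatibility of the two members (thermal + elastic change equal): (α₁ − α₂)ΔT = P·[1/(A₁E₁) + 1/(A₂E₂)].
|α₁ − α₂|·ΔT = 6.9×10⁻⁶ × 184 = 0.00127.
1/(A₁E₁) + 1/(A₂E₂) = 1/(1700×116×10³) + 1/(1925×145×10³) = 8.654×10⁻⁹ N⁻¹.
So P = 0.00127 / 8.654×10⁻⁹ = 146.7 kN.
σ_{invar} = P/A₂ = 146700/1925 = 76.21 MPa, tensile.

σ ≈ 76.2 MPa (tensile)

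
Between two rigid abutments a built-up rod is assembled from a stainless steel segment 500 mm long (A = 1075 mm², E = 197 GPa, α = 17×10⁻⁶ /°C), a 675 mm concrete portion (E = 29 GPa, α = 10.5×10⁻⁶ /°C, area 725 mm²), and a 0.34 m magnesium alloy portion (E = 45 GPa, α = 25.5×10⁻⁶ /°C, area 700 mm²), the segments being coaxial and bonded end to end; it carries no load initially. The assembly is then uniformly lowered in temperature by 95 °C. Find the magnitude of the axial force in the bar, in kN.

P ≈ 50.9 kN (tensile)

Free thermal contraction of the whole bar: Σ αᵢΔT Lᵢ = 17×10⁻⁶×95×500 + 10.5×10⁻⁶×95×675 + 25.5×10⁻⁶×95×340 = 2.304 mm.
Since the ends are fixed, an axial force P builds up, equal in every segment, with P · Σ Lᵢ/(AᵢEᵢ) = δ_free.
The series flexibility is Σ Lᵢ/(AᵢEᵢ) = 500/(1075×197×10³) + 675/(725×29×10³) + 340/(700×45×10³) = 4.526×10⁻⁵ mm/N.
P = 2.304 / 4.526×10⁻⁵ = 50920 N = 50.92 kN, tensile.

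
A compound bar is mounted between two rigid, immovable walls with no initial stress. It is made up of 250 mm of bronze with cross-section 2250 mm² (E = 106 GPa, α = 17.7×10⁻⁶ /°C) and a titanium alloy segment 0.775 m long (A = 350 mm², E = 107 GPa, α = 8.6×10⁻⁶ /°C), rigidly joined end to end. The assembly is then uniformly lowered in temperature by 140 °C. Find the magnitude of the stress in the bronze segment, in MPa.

σ ≈ 31.7 MPa (tensile)

If the supports were absent, the total length change would be Σ αᵢΔT Lᵢ = 17.7×10⁻⁶×140×250 + 8.6×10⁻⁶×140×775 = 1.553 mm.
Since the ends are fixed, an axial force P builds up, equal in every segment, with P · Σ Lᵢ/(AᵢEᵢ) = δ_free.
Σ Lᵢ/(AᵢEᵢ) = 250/(2250×106×10³) + 775/(350×107×10³) = 2.174×10⁻⁵ mm/N.
Hence P = δ_free / Σ(L/AE) = 1.553/2.174×10⁻⁵ = 71.41 kN (tensile).
σ_{bronze} = P / A = 71410 / 2250 = 31.74 MPa.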